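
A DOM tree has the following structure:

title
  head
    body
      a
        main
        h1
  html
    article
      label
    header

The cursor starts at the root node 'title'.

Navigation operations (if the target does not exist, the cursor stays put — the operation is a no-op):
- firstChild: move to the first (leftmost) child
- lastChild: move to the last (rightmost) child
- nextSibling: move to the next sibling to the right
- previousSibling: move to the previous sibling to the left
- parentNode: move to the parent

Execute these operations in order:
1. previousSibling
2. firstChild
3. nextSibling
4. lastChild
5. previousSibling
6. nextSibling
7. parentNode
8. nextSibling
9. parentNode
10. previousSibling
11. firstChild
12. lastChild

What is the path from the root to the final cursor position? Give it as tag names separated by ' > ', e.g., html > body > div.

Answer: title > head > body

Derivation:
After 1 (previousSibling): title (no-op, stayed)
After 2 (firstChild): head
After 3 (nextSibling): html
After 4 (lastChild): header
After 5 (previousSibling): article
After 6 (nextSibling): header
After 7 (parentNode): html
After 8 (nextSibling): html (no-op, stayed)
After 9 (parentNode): title
After 10 (previousSibling): title (no-op, stayed)
After 11 (firstChild): head
After 12 (lastChild): body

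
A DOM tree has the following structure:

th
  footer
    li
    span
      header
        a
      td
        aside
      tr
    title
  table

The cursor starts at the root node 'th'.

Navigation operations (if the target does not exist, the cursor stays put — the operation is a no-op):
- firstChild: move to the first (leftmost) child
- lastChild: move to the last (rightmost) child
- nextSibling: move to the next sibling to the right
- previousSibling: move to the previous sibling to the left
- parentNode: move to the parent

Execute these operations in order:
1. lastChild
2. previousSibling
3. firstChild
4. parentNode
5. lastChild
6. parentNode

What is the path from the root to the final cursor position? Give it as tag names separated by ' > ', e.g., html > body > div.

After 1 (lastChild): table
After 2 (previousSibling): footer
After 3 (firstChild): li
After 4 (parentNode): footer
After 5 (lastChild): title
After 6 (parentNode): footer

Answer: th > footer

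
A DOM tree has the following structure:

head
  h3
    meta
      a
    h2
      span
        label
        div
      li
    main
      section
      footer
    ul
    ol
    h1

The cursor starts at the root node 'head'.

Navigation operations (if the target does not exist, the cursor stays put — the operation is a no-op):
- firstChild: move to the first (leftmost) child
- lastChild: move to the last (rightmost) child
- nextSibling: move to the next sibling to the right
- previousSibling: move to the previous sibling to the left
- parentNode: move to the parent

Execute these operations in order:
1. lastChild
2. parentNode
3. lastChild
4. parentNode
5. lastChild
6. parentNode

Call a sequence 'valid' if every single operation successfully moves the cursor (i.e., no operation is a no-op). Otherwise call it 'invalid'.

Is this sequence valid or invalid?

Answer: valid

Derivation:
After 1 (lastChild): h3
After 2 (parentNode): head
After 3 (lastChild): h3
After 4 (parentNode): head
After 5 (lastChild): h3
After 6 (parentNode): head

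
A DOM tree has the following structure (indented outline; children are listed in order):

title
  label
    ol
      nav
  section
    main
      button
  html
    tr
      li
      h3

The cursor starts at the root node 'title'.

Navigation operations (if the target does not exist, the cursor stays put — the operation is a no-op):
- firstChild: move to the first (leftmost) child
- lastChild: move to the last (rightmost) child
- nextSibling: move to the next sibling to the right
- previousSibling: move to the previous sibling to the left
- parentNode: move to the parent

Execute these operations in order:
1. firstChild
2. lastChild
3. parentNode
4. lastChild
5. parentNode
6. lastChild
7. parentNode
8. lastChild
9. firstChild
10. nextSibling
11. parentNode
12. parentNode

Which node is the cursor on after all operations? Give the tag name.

Answer: label

Derivation:
After 1 (firstChild): label
After 2 (lastChild): ol
After 3 (parentNode): label
After 4 (lastChild): ol
After 5 (parentNode): label
After 6 (lastChild): ol
After 7 (parentNode): label
After 8 (lastChild): ol
After 9 (firstChild): nav
After 10 (nextSibling): nav (no-op, stayed)
After 11 (parentNode): ol
After 12 (parentNode): label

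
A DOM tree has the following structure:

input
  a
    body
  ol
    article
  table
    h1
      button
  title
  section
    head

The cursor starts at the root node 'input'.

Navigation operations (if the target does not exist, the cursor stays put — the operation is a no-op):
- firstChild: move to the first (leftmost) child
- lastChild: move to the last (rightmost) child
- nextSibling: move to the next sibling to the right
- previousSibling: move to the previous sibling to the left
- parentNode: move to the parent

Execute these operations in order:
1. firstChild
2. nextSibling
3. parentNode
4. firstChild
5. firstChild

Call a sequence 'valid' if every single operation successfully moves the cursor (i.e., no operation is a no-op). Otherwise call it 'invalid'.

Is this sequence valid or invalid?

Answer: valid

Derivation:
After 1 (firstChild): a
After 2 (nextSibling): ol
After 3 (parentNode): input
After 4 (firstChild): a
After 5 (firstChild): body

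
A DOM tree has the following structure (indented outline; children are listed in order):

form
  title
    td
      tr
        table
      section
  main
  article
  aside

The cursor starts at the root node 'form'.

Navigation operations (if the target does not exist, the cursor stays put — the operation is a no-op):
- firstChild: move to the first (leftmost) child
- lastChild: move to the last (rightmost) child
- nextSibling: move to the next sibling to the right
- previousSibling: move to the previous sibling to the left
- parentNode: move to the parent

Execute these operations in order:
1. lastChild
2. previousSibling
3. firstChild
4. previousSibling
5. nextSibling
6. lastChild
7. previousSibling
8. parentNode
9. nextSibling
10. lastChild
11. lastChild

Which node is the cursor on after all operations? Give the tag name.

Answer: aside

Derivation:
After 1 (lastChild): aside
After 2 (previousSibling): article
After 3 (firstChild): article (no-op, stayed)
After 4 (previousSibling): main
After 5 (nextSibling): article
After 6 (lastChild): article (no-op, stayed)
After 7 (previousSibling): main
After 8 (parentNode): form
After 9 (nextSibling): form (no-op, stayed)
After 10 (lastChild): aside
After 11 (lastChild): aside (no-op, stayed)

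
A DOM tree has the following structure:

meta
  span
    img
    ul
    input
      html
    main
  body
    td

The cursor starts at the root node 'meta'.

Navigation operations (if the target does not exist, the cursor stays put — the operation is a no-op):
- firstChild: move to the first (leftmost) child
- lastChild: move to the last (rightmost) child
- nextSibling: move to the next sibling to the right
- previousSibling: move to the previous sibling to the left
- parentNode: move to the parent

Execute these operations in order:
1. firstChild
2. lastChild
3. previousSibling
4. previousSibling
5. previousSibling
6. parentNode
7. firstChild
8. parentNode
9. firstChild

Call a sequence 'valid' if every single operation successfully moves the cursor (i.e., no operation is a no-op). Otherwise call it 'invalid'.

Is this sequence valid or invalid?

After 1 (firstChild): span
After 2 (lastChild): main
After 3 (previousSibling): input
After 4 (previousSibling): ul
After 5 (previousSibling): img
After 6 (parentNode): span
After 7 (firstChild): img
After 8 (parentNode): span
After 9 (firstChild): img

Answer: valid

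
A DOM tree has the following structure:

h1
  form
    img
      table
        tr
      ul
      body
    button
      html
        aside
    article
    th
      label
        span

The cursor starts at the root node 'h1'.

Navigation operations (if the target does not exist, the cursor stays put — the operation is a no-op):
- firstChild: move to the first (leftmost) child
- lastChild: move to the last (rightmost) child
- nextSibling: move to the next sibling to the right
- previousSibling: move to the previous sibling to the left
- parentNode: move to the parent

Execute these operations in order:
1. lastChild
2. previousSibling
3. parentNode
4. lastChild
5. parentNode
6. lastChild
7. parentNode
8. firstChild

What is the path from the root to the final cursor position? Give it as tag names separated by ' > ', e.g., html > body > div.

Answer: h1 > form

Derivation:
After 1 (lastChild): form
After 2 (previousSibling): form (no-op, stayed)
After 3 (parentNode): h1
After 4 (lastChild): form
After 5 (parentNode): h1
After 6 (lastChild): form
After 7 (parentNode): h1
After 8 (firstChild): form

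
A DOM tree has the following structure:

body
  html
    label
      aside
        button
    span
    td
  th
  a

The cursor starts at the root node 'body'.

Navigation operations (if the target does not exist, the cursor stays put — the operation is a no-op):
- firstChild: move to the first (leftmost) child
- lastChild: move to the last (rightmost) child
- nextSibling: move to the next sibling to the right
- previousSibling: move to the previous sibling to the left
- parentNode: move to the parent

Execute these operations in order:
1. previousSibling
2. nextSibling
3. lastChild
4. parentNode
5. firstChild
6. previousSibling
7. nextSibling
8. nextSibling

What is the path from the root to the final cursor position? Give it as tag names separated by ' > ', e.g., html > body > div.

After 1 (previousSibling): body (no-op, stayed)
After 2 (nextSibling): body (no-op, stayed)
After 3 (lastChild): a
After 4 (parentNode): body
After 5 (firstChild): html
After 6 (previousSibling): html (no-op, stayed)
After 7 (nextSibling): th
After 8 (nextSibling): a

Answer: body > a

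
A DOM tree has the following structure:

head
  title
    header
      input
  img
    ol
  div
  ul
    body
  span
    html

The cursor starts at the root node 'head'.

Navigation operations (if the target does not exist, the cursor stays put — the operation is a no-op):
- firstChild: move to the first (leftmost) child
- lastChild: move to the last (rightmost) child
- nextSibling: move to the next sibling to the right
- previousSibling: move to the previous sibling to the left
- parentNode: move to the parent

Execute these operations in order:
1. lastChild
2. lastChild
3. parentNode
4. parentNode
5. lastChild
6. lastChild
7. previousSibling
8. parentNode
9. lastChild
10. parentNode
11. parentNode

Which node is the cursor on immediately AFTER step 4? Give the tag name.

Answer: head

Derivation:
After 1 (lastChild): span
After 2 (lastChild): html
After 3 (parentNode): span
After 4 (parentNode): head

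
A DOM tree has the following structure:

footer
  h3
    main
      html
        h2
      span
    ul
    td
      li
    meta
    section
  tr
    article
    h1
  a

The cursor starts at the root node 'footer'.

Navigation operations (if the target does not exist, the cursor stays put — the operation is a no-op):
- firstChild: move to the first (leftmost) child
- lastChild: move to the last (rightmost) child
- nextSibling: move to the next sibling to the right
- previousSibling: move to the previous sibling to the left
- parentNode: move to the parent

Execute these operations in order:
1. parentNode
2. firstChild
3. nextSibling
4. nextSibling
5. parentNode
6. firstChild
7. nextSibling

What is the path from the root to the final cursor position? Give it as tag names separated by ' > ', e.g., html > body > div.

After 1 (parentNode): footer (no-op, stayed)
After 2 (firstChild): h3
After 3 (nextSibling): tr
After 4 (nextSibling): a
After 5 (parentNode): footer
After 6 (firstChild): h3
After 7 (nextSibling): tr

Answer: footer > tr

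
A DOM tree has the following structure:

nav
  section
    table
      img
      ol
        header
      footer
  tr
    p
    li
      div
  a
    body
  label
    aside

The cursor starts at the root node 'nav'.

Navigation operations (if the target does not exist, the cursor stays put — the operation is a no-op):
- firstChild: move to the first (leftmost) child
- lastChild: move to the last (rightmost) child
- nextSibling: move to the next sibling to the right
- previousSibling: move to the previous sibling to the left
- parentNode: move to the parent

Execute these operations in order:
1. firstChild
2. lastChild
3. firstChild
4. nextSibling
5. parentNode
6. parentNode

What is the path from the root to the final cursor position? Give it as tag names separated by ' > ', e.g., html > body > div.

Answer: nav > section

Derivation:
After 1 (firstChild): section
After 2 (lastChild): table
After 3 (firstChild): img
After 4 (nextSibling): ol
After 5 (parentNode): table
After 6 (parentNode): section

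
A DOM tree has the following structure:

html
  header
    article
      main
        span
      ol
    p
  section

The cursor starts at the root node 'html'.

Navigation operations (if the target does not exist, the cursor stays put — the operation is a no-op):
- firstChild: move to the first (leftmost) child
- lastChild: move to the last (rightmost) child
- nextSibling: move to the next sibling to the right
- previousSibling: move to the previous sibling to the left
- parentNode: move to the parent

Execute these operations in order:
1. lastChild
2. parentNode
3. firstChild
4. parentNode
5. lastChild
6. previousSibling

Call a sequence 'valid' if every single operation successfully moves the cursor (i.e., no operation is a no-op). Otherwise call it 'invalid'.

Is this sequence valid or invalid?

After 1 (lastChild): section
After 2 (parentNode): html
After 3 (firstChild): header
After 4 (parentNode): html
After 5 (lastChild): section
After 6 (previousSibling): header

Answer: valid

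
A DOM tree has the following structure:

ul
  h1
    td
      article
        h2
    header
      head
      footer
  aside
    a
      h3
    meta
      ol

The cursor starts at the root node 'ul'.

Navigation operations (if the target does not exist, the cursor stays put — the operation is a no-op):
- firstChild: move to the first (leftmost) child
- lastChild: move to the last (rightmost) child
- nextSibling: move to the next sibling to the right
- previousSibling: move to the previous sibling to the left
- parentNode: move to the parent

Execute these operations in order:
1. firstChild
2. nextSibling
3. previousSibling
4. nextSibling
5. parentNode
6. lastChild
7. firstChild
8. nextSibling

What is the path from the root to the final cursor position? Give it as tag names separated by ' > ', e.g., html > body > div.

Answer: ul > aside > meta

Derivation:
After 1 (firstChild): h1
After 2 (nextSibling): aside
After 3 (previousSibling): h1
After 4 (nextSibling): aside
After 5 (parentNode): ul
After 6 (lastChild): aside
After 7 (firstChild): a
After 8 (nextSibling): meta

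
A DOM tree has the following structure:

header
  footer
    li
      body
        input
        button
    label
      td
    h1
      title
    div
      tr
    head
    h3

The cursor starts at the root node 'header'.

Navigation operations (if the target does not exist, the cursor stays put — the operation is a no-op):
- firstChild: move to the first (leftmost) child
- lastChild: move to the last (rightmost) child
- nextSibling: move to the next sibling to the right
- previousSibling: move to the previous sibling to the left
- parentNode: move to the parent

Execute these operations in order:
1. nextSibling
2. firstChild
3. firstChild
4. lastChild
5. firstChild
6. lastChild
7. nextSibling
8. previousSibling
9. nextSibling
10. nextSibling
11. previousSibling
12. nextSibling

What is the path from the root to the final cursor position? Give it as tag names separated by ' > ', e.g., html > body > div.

Answer: header > footer > li > body > button

Derivation:
After 1 (nextSibling): header (no-op, stayed)
After 2 (firstChild): footer
After 3 (firstChild): li
After 4 (lastChild): body
After 5 (firstChild): input
After 6 (lastChild): input (no-op, stayed)
After 7 (nextSibling): button
After 8 (previousSibling): input
After 9 (nextSibling): button
After 10 (nextSibling): button (no-op, stayed)
After 11 (previousSibling): input
After 12 (nextSibling): button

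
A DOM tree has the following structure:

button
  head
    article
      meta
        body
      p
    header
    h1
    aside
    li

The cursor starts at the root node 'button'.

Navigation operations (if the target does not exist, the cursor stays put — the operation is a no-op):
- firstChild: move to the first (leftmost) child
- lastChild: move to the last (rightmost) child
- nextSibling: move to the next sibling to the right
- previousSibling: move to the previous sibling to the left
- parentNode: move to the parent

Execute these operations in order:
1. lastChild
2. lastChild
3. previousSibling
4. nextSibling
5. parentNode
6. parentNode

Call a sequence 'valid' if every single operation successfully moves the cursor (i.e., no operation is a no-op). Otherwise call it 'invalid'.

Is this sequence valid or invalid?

Answer: valid

Derivation:
After 1 (lastChild): head
After 2 (lastChild): li
After 3 (previousSibling): aside
After 4 (nextSibling): li
After 5 (parentNode): head
After 6 (parentNode): button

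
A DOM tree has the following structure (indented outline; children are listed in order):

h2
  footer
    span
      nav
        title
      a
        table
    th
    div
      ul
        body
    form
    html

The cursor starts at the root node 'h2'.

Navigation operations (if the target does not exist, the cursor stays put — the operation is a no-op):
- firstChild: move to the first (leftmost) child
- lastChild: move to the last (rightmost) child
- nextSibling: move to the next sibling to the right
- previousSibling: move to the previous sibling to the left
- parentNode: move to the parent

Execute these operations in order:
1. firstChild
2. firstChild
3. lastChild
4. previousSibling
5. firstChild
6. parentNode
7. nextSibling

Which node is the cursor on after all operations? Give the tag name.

Answer: a

Derivation:
After 1 (firstChild): footer
After 2 (firstChild): span
After 3 (lastChild): a
After 4 (previousSibling): nav
After 5 (firstChild): title
After 6 (parentNode): nav
After 7 (nextSibling): a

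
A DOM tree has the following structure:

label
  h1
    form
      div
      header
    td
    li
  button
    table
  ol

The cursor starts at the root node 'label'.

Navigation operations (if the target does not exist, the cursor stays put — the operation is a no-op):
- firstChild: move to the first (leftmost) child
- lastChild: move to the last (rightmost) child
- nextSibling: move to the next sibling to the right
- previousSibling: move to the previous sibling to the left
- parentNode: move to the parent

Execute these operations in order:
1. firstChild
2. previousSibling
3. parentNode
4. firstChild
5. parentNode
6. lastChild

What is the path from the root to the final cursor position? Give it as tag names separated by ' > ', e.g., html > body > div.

After 1 (firstChild): h1
After 2 (previousSibling): h1 (no-op, stayed)
After 3 (parentNode): label
After 4 (firstChild): h1
After 5 (parentNode): label
After 6 (lastChild): ol

Answer: label > ol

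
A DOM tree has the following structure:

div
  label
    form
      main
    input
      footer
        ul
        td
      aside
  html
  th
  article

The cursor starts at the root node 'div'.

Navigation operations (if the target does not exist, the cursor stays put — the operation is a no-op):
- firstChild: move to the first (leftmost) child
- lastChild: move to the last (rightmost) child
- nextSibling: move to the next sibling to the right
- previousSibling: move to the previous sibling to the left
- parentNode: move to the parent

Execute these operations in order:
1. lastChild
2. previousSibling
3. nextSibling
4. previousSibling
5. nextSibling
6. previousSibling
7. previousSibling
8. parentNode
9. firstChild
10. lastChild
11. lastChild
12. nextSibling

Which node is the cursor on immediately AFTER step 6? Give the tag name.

Answer: th

Derivation:
After 1 (lastChild): article
After 2 (previousSibling): th
After 3 (nextSibling): article
After 4 (previousSibling): th
After 5 (nextSibling): article
After 6 (previousSibling): th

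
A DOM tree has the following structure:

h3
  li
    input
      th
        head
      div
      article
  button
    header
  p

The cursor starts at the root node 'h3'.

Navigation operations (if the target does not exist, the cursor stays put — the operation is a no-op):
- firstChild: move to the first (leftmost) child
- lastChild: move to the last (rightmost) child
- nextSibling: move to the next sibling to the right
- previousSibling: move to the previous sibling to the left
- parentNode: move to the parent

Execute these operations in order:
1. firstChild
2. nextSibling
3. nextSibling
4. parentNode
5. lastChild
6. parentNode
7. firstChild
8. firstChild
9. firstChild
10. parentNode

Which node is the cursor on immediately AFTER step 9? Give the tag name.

After 1 (firstChild): li
After 2 (nextSibling): button
After 3 (nextSibling): p
After 4 (parentNode): h3
After 5 (lastChild): p
After 6 (parentNode): h3
After 7 (firstChild): li
After 8 (firstChild): input
After 9 (firstChild): th

Answer: th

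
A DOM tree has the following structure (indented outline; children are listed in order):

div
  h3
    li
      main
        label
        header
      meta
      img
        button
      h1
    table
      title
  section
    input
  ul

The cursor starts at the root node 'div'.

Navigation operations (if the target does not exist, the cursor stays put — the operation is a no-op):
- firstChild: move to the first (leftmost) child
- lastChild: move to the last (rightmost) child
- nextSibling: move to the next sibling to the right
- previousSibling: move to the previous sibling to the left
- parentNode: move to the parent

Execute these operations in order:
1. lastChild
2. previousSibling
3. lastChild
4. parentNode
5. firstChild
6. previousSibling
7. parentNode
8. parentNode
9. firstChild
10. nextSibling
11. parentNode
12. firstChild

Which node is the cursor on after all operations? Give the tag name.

After 1 (lastChild): ul
After 2 (previousSibling): section
After 3 (lastChild): input
After 4 (parentNode): section
After 5 (firstChild): input
After 6 (previousSibling): input (no-op, stayed)
After 7 (parentNode): section
After 8 (parentNode): div
After 9 (firstChild): h3
After 10 (nextSibling): section
After 11 (parentNode): div
After 12 (firstChild): h3

Answer: h3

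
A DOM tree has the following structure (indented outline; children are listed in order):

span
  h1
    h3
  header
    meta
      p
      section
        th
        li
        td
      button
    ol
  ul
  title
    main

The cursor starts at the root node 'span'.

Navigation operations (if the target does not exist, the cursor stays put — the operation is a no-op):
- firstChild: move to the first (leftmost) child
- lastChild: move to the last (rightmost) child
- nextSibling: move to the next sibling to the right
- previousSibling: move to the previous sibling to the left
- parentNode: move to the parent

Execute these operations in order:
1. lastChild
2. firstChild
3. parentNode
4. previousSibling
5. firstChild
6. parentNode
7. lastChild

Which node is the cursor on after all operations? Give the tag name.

Answer: title

Derivation:
After 1 (lastChild): title
After 2 (firstChild): main
After 3 (parentNode): title
After 4 (previousSibling): ul
After 5 (firstChild): ul (no-op, stayed)
After 6 (parentNode): span
After 7 (lastChild): title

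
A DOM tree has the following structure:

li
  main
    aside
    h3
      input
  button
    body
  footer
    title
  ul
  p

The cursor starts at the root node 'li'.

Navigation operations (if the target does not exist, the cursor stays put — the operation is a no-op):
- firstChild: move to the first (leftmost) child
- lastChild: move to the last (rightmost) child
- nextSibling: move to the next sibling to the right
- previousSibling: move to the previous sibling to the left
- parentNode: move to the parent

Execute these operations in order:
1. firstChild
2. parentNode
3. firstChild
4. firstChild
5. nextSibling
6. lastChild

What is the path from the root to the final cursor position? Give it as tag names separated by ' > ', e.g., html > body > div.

Answer: li > main > h3 > input

Derivation:
After 1 (firstChild): main
After 2 (parentNode): li
After 3 (firstChild): main
After 4 (firstChild): aside
After 5 (nextSibling): h3
After 6 (lastChild): input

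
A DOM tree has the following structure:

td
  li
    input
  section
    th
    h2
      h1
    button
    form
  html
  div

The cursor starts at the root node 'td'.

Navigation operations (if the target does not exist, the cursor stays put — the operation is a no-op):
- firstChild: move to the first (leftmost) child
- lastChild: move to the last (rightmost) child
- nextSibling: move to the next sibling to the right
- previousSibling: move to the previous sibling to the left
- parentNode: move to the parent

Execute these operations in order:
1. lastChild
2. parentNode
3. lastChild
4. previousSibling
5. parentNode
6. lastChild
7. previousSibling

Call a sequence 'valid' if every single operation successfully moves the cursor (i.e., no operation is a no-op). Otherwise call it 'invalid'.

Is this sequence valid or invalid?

Answer: valid

Derivation:
After 1 (lastChild): div
After 2 (parentNode): td
After 3 (lastChild): div
After 4 (previousSibling): html
After 5 (parentNode): td
After 6 (lastChild): div
After 7 (previousSibling): html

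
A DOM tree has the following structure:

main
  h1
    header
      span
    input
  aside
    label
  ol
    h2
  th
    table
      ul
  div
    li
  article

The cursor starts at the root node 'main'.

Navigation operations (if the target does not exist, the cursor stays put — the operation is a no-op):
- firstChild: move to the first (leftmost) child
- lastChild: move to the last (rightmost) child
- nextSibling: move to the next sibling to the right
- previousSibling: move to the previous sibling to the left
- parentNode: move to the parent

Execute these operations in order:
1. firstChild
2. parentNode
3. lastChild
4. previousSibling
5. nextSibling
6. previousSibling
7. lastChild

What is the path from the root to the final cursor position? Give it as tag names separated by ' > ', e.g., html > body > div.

After 1 (firstChild): h1
After 2 (parentNode): main
After 3 (lastChild): article
After 4 (previousSibling): div
After 5 (nextSibling): article
After 6 (previousSibling): div
After 7 (lastChild): li

Answer: main > div > li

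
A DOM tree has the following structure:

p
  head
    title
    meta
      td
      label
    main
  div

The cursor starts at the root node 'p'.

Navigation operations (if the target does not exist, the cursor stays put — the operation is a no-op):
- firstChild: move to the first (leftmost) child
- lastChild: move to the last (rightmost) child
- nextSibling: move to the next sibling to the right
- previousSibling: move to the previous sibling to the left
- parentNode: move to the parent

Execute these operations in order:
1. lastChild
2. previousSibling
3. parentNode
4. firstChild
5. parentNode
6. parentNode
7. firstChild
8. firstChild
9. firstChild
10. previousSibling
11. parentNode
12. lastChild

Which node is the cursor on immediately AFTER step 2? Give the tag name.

Answer: head

Derivation:
After 1 (lastChild): div
After 2 (previousSibling): head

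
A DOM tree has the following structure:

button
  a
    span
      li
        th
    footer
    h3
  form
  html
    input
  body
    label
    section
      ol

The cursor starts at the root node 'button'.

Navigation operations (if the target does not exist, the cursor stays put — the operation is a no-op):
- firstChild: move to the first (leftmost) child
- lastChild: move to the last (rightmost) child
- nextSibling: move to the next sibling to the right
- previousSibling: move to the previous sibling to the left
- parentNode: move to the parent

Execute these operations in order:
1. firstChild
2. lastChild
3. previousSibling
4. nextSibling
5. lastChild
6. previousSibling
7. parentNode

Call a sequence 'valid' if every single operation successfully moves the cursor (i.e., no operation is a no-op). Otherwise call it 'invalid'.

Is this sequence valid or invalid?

Answer: invalid

Derivation:
After 1 (firstChild): a
After 2 (lastChild): h3
After 3 (previousSibling): footer
After 4 (nextSibling): h3
After 5 (lastChild): h3 (no-op, stayed)
After 6 (previousSibling): footer
After 7 (parentNode): a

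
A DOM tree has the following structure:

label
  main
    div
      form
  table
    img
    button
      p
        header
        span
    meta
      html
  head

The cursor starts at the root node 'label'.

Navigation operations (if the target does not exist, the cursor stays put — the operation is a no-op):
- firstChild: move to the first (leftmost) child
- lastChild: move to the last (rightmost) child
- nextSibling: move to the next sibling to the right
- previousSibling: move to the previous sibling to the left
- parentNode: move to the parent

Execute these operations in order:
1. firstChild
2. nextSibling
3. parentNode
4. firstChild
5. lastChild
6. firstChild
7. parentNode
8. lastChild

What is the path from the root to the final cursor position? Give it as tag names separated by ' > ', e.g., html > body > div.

Answer: label > main > div > form

Derivation:
After 1 (firstChild): main
After 2 (nextSibling): table
After 3 (parentNode): label
After 4 (firstChild): main
After 5 (lastChild): div
After 6 (firstChild): form
After 7 (parentNode): div
After 8 (lastChild): form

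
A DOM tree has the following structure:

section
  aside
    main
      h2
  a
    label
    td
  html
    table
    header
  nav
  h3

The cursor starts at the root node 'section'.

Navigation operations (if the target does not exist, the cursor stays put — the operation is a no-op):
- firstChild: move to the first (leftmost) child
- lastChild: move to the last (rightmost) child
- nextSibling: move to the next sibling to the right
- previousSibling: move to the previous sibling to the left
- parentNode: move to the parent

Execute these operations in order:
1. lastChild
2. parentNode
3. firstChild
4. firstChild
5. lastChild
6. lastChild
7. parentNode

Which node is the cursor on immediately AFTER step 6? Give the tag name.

After 1 (lastChild): h3
After 2 (parentNode): section
After 3 (firstChild): aside
After 4 (firstChild): main
After 5 (lastChild): h2
After 6 (lastChild): h2 (no-op, stayed)

Answer: h2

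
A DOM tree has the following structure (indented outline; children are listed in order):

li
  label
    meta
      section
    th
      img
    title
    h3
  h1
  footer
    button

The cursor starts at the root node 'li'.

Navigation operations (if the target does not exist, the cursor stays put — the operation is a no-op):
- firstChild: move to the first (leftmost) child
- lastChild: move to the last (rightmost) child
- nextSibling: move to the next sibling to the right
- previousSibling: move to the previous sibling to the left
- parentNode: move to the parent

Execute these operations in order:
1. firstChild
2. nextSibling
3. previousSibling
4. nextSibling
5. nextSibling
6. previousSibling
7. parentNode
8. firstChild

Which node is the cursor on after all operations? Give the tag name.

After 1 (firstChild): label
After 2 (nextSibling): h1
After 3 (previousSibling): label
After 4 (nextSibling): h1
After 5 (nextSibling): footer
After 6 (previousSibling): h1
After 7 (parentNode): li
After 8 (firstChild): label

Answer: label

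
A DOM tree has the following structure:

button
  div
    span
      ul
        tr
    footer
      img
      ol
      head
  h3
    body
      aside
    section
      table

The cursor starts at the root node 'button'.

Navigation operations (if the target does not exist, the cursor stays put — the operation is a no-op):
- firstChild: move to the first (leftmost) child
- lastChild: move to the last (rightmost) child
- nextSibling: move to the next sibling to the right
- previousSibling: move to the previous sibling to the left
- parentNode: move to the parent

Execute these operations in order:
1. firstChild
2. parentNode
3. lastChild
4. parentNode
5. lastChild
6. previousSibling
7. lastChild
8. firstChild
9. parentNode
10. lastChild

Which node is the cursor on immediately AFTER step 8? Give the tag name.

Answer: img

Derivation:
After 1 (firstChild): div
After 2 (parentNode): button
After 3 (lastChild): h3
After 4 (parentNode): button
After 5 (lastChild): h3
After 6 (previousSibling): div
After 7 (lastChild): footer
After 8 (firstChild): img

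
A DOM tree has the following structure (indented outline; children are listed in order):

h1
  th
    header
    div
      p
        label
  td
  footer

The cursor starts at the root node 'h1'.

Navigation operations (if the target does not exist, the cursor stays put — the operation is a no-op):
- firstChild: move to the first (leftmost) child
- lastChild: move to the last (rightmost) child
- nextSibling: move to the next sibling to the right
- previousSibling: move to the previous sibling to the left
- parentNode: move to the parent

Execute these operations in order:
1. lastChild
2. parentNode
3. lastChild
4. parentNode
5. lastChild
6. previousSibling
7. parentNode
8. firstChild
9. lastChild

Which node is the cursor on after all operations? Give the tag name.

After 1 (lastChild): footer
After 2 (parentNode): h1
After 3 (lastChild): footer
After 4 (parentNode): h1
After 5 (lastChild): footer
After 6 (previousSibling): td
After 7 (parentNode): h1
After 8 (firstChild): th
After 9 (lastChild): div

Answer: div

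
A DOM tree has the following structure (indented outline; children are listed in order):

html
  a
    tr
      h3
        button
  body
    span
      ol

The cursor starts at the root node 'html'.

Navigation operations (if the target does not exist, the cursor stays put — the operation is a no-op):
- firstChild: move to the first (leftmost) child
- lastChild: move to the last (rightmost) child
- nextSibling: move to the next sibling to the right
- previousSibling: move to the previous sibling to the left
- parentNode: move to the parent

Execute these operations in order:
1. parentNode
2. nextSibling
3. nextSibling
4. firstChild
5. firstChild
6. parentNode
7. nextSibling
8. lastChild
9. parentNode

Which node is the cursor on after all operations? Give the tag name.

After 1 (parentNode): html (no-op, stayed)
After 2 (nextSibling): html (no-op, stayed)
After 3 (nextSibling): html (no-op, stayed)
After 4 (firstChild): a
After 5 (firstChild): tr
After 6 (parentNode): a
After 7 (nextSibling): body
After 8 (lastChild): span
After 9 (parentNode): body

Answer: body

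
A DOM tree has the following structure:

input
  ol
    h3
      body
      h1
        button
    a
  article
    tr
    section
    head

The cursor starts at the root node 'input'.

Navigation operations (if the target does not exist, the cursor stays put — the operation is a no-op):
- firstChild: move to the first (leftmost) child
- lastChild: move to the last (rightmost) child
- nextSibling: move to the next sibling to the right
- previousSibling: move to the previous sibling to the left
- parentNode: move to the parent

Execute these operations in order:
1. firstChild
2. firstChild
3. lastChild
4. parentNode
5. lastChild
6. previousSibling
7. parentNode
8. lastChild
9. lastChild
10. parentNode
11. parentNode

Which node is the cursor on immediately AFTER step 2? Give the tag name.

Answer: h3

Derivation:
After 1 (firstChild): ol
After 2 (firstChild): h3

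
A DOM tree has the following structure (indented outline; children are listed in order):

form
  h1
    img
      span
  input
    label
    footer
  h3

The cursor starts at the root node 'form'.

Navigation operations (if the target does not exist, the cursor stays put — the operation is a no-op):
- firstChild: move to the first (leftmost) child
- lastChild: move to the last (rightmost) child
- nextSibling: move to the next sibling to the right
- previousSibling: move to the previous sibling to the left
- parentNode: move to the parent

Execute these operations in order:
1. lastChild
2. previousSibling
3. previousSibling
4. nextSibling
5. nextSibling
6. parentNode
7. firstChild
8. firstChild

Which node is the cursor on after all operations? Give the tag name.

Answer: img

Derivation:
After 1 (lastChild): h3
After 2 (previousSibling): input
After 3 (previousSibling): h1
After 4 (nextSibling): input
After 5 (nextSibling): h3
After 6 (parentNode): form
After 7 (firstChild): h1
After 8 (firstChild): img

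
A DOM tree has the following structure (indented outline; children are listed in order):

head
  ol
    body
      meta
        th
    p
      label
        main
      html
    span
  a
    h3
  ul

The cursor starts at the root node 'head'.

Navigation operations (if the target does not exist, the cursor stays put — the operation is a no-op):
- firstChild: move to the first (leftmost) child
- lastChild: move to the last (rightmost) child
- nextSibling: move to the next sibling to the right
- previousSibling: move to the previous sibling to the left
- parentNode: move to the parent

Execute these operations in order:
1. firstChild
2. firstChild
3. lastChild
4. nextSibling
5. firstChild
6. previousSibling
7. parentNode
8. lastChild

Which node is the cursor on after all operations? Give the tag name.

Answer: th

Derivation:
After 1 (firstChild): ol
After 2 (firstChild): body
After 3 (lastChild): meta
After 4 (nextSibling): meta (no-op, stayed)
After 5 (firstChild): th
After 6 (previousSibling): th (no-op, stayed)
After 7 (parentNode): meta
After 8 (lastChild): th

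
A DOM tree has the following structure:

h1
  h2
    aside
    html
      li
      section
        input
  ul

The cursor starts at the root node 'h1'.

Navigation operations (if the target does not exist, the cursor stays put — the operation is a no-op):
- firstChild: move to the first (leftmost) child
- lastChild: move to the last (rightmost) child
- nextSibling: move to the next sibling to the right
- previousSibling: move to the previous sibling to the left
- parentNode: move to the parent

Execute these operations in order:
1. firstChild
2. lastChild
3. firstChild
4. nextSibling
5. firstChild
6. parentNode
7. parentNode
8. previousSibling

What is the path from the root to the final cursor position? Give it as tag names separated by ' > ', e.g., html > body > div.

After 1 (firstChild): h2
After 2 (lastChild): html
After 3 (firstChild): li
After 4 (nextSibling): section
After 5 (firstChild): input
After 6 (parentNode): section
After 7 (parentNode): html
After 8 (previousSibling): aside

Answer: h1 > h2 > aside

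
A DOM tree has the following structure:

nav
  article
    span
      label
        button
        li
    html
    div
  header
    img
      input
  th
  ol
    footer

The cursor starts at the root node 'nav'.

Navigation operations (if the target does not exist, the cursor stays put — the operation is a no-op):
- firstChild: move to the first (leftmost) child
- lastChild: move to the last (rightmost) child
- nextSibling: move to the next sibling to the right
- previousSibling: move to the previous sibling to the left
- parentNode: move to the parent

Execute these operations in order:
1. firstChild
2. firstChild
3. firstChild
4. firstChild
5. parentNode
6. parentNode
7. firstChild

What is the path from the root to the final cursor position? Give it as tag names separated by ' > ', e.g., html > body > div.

Answer: nav > article > span > label

Derivation:
After 1 (firstChild): article
After 2 (firstChild): span
After 3 (firstChild): label
After 4 (firstChild): button
After 5 (parentNode): label
After 6 (parentNode): span
After 7 (firstChild): label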